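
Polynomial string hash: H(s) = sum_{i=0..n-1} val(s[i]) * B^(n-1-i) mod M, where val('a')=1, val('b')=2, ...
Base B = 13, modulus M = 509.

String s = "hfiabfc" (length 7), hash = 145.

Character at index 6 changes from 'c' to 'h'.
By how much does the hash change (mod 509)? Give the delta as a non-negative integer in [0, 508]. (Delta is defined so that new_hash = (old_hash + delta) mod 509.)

Delta formula: (val(new) - val(old)) * B^(n-1-k) mod M
  val('h') - val('c') = 8 - 3 = 5
  B^(n-1-k) = 13^0 mod 509 = 1
  Delta = 5 * 1 mod 509 = 5

Answer: 5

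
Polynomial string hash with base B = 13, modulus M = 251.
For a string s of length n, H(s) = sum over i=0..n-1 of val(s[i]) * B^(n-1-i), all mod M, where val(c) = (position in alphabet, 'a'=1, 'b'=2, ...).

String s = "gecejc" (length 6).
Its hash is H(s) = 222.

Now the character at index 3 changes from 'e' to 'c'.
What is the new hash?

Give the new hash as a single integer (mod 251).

Answer: 135

Derivation:
val('e') = 5, val('c') = 3
Position k = 3, exponent = n-1-k = 2
B^2 mod M = 13^2 mod 251 = 169
Delta = (3 - 5) * 169 mod 251 = 164
New hash = (222 + 164) mod 251 = 135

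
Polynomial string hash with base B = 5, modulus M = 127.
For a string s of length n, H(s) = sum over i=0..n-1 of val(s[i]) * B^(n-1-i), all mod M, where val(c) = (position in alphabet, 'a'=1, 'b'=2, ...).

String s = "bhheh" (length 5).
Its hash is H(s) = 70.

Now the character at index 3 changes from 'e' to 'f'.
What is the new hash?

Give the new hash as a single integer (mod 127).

Answer: 75

Derivation:
val('e') = 5, val('f') = 6
Position k = 3, exponent = n-1-k = 1
B^1 mod M = 5^1 mod 127 = 5
Delta = (6 - 5) * 5 mod 127 = 5
New hash = (70 + 5) mod 127 = 75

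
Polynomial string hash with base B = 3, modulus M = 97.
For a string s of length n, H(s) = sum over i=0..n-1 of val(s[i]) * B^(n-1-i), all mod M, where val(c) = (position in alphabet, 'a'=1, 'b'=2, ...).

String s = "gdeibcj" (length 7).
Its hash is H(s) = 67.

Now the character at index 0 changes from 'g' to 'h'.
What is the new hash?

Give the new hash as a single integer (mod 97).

Answer: 20

Derivation:
val('g') = 7, val('h') = 8
Position k = 0, exponent = n-1-k = 6
B^6 mod M = 3^6 mod 97 = 50
Delta = (8 - 7) * 50 mod 97 = 50
New hash = (67 + 50) mod 97 = 20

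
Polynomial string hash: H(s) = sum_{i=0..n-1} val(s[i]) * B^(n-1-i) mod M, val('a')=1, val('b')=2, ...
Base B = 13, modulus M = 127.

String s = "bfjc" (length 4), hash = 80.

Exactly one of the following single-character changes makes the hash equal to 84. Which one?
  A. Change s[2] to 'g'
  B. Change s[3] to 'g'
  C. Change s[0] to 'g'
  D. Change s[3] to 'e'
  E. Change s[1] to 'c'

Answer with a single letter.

Answer: B

Derivation:
Option A: s[2]='j'->'g', delta=(7-10)*13^1 mod 127 = 88, hash=80+88 mod 127 = 41
Option B: s[3]='c'->'g', delta=(7-3)*13^0 mod 127 = 4, hash=80+4 mod 127 = 84 <-- target
Option C: s[0]='b'->'g', delta=(7-2)*13^3 mod 127 = 63, hash=80+63 mod 127 = 16
Option D: s[3]='c'->'e', delta=(5-3)*13^0 mod 127 = 2, hash=80+2 mod 127 = 82
Option E: s[1]='f'->'c', delta=(3-6)*13^2 mod 127 = 1, hash=80+1 mod 127 = 81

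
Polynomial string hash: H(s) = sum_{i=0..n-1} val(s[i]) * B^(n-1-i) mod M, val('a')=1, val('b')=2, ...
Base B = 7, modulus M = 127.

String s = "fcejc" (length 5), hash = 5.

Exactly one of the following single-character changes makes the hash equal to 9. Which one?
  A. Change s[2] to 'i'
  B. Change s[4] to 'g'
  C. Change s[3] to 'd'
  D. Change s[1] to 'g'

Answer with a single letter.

Option A: s[2]='e'->'i', delta=(9-5)*7^2 mod 127 = 69, hash=5+69 mod 127 = 74
Option B: s[4]='c'->'g', delta=(7-3)*7^0 mod 127 = 4, hash=5+4 mod 127 = 9 <-- target
Option C: s[3]='j'->'d', delta=(4-10)*7^1 mod 127 = 85, hash=5+85 mod 127 = 90
Option D: s[1]='c'->'g', delta=(7-3)*7^3 mod 127 = 102, hash=5+102 mod 127 = 107

Answer: B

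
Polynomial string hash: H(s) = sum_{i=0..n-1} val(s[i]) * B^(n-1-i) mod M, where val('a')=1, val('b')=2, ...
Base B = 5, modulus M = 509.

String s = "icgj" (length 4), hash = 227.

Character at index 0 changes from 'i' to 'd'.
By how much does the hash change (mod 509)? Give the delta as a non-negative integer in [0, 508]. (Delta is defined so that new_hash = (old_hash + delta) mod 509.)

Delta formula: (val(new) - val(old)) * B^(n-1-k) mod M
  val('d') - val('i') = 4 - 9 = -5
  B^(n-1-k) = 5^3 mod 509 = 125
  Delta = -5 * 125 mod 509 = 393

Answer: 393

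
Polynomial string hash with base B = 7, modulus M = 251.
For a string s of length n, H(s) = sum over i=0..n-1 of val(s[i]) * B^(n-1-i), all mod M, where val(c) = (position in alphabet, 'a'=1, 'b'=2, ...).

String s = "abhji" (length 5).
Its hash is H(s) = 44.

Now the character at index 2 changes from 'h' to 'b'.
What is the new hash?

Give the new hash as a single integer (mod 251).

val('h') = 8, val('b') = 2
Position k = 2, exponent = n-1-k = 2
B^2 mod M = 7^2 mod 251 = 49
Delta = (2 - 8) * 49 mod 251 = 208
New hash = (44 + 208) mod 251 = 1

Answer: 1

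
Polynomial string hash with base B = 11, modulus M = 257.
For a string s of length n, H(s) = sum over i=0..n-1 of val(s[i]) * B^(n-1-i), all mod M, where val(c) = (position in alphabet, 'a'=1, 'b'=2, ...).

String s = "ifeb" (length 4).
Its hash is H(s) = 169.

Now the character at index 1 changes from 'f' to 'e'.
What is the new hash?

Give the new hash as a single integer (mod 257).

Answer: 48

Derivation:
val('f') = 6, val('e') = 5
Position k = 1, exponent = n-1-k = 2
B^2 mod M = 11^2 mod 257 = 121
Delta = (5 - 6) * 121 mod 257 = 136
New hash = (169 + 136) mod 257 = 48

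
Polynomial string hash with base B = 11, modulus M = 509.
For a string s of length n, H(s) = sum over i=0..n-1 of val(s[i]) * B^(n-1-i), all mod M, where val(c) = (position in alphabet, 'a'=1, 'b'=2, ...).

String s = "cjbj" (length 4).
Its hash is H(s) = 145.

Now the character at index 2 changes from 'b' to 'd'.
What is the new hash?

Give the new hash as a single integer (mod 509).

val('b') = 2, val('d') = 4
Position k = 2, exponent = n-1-k = 1
B^1 mod M = 11^1 mod 509 = 11
Delta = (4 - 2) * 11 mod 509 = 22
New hash = (145 + 22) mod 509 = 167

Answer: 167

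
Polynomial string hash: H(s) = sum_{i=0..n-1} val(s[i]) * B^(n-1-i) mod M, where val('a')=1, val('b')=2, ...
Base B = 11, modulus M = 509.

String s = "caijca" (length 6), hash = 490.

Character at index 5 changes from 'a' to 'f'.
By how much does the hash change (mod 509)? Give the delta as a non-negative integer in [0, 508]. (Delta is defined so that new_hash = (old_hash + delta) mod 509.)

Delta formula: (val(new) - val(old)) * B^(n-1-k) mod M
  val('f') - val('a') = 6 - 1 = 5
  B^(n-1-k) = 11^0 mod 509 = 1
  Delta = 5 * 1 mod 509 = 5

Answer: 5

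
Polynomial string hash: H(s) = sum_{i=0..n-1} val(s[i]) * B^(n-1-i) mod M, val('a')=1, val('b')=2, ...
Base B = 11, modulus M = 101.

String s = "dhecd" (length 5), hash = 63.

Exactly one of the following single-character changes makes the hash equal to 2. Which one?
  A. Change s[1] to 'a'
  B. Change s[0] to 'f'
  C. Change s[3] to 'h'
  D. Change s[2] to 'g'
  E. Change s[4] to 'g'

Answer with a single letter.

Option A: s[1]='h'->'a', delta=(1-8)*11^3 mod 101 = 76, hash=63+76 mod 101 = 38
Option B: s[0]='d'->'f', delta=(6-4)*11^4 mod 101 = 93, hash=63+93 mod 101 = 55
Option C: s[3]='c'->'h', delta=(8-3)*11^1 mod 101 = 55, hash=63+55 mod 101 = 17
Option D: s[2]='e'->'g', delta=(7-5)*11^2 mod 101 = 40, hash=63+40 mod 101 = 2 <-- target
Option E: s[4]='d'->'g', delta=(7-4)*11^0 mod 101 = 3, hash=63+3 mod 101 = 66

Answer: D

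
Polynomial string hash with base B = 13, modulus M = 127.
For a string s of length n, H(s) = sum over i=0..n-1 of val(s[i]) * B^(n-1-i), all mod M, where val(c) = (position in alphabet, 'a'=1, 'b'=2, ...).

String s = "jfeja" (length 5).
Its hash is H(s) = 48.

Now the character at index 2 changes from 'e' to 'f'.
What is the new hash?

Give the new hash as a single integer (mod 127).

val('e') = 5, val('f') = 6
Position k = 2, exponent = n-1-k = 2
B^2 mod M = 13^2 mod 127 = 42
Delta = (6 - 5) * 42 mod 127 = 42
New hash = (48 + 42) mod 127 = 90

Answer: 90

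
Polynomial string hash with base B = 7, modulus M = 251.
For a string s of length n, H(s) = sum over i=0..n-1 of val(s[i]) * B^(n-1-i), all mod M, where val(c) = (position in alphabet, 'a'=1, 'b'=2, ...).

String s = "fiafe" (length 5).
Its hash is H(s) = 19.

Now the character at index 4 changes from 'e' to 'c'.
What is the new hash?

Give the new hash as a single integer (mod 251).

val('e') = 5, val('c') = 3
Position k = 4, exponent = n-1-k = 0
B^0 mod M = 7^0 mod 251 = 1
Delta = (3 - 5) * 1 mod 251 = 249
New hash = (19 + 249) mod 251 = 17

Answer: 17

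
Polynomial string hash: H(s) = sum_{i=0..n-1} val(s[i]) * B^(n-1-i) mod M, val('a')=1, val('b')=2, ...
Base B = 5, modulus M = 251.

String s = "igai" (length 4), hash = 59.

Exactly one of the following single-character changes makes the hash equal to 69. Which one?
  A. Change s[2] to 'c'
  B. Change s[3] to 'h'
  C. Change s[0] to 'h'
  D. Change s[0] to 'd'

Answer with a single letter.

Option A: s[2]='a'->'c', delta=(3-1)*5^1 mod 251 = 10, hash=59+10 mod 251 = 69 <-- target
Option B: s[3]='i'->'h', delta=(8-9)*5^0 mod 251 = 250, hash=59+250 mod 251 = 58
Option C: s[0]='i'->'h', delta=(8-9)*5^3 mod 251 = 126, hash=59+126 mod 251 = 185
Option D: s[0]='i'->'d', delta=(4-9)*5^3 mod 251 = 128, hash=59+128 mod 251 = 187

Answer: A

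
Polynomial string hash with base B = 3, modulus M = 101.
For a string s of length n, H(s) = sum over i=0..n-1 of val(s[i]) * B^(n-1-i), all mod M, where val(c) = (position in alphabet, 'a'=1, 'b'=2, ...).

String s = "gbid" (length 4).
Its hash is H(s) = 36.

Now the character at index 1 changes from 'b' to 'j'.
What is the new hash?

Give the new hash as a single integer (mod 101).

val('b') = 2, val('j') = 10
Position k = 1, exponent = n-1-k = 2
B^2 mod M = 3^2 mod 101 = 9
Delta = (10 - 2) * 9 mod 101 = 72
New hash = (36 + 72) mod 101 = 7

Answer: 7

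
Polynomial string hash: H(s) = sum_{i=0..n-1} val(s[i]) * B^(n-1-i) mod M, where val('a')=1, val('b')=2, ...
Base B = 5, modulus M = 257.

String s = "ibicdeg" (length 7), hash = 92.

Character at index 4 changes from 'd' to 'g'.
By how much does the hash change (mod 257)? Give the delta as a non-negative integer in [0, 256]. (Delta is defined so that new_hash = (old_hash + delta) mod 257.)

Answer: 75

Derivation:
Delta formula: (val(new) - val(old)) * B^(n-1-k) mod M
  val('g') - val('d') = 7 - 4 = 3
  B^(n-1-k) = 5^2 mod 257 = 25
  Delta = 3 * 25 mod 257 = 75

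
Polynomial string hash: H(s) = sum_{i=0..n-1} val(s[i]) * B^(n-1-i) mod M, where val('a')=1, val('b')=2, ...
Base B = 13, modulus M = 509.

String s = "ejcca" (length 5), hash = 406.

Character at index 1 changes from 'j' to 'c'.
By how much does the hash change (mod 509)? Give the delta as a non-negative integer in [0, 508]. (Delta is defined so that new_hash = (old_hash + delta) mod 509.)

Delta formula: (val(new) - val(old)) * B^(n-1-k) mod M
  val('c') - val('j') = 3 - 10 = -7
  B^(n-1-k) = 13^3 mod 509 = 161
  Delta = -7 * 161 mod 509 = 400

Answer: 400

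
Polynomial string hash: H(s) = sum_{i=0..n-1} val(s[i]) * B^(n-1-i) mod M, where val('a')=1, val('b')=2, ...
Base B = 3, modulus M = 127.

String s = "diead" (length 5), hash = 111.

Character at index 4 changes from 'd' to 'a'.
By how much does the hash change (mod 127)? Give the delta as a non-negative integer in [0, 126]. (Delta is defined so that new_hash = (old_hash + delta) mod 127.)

Delta formula: (val(new) - val(old)) * B^(n-1-k) mod M
  val('a') - val('d') = 1 - 4 = -3
  B^(n-1-k) = 3^0 mod 127 = 1
  Delta = -3 * 1 mod 127 = 124

Answer: 124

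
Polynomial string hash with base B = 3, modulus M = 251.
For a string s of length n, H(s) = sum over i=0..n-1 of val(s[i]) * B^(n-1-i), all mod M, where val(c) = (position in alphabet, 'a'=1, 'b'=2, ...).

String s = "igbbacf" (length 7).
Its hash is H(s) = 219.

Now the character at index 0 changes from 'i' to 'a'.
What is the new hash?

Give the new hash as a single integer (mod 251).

val('i') = 9, val('a') = 1
Position k = 0, exponent = n-1-k = 6
B^6 mod M = 3^6 mod 251 = 227
Delta = (1 - 9) * 227 mod 251 = 192
New hash = (219 + 192) mod 251 = 160

Answer: 160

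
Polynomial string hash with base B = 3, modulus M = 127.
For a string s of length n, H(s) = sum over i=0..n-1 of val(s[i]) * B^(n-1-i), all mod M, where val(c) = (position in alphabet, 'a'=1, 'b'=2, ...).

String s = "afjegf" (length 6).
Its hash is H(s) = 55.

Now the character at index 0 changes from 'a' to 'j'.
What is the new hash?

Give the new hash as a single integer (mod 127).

val('a') = 1, val('j') = 10
Position k = 0, exponent = n-1-k = 5
B^5 mod M = 3^5 mod 127 = 116
Delta = (10 - 1) * 116 mod 127 = 28
New hash = (55 + 28) mod 127 = 83

Answer: 83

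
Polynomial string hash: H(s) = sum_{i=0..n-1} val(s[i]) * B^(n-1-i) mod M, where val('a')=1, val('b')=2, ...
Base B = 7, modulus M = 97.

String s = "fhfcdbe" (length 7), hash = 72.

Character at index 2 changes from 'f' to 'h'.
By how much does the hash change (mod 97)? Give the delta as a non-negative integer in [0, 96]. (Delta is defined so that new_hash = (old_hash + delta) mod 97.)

Answer: 49

Derivation:
Delta formula: (val(new) - val(old)) * B^(n-1-k) mod M
  val('h') - val('f') = 8 - 6 = 2
  B^(n-1-k) = 7^4 mod 97 = 73
  Delta = 2 * 73 mod 97 = 49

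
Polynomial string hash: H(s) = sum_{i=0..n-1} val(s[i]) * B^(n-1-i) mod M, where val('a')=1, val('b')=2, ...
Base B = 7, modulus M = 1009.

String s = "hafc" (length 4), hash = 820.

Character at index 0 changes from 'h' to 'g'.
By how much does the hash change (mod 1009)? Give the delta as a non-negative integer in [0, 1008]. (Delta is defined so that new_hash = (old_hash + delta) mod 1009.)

Answer: 666

Derivation:
Delta formula: (val(new) - val(old)) * B^(n-1-k) mod M
  val('g') - val('h') = 7 - 8 = -1
  B^(n-1-k) = 7^3 mod 1009 = 343
  Delta = -1 * 343 mod 1009 = 666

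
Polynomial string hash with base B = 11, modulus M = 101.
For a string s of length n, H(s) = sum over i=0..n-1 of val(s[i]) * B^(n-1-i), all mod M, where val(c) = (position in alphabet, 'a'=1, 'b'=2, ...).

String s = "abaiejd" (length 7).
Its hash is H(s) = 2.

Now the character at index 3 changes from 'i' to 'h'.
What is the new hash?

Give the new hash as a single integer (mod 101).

Answer: 85

Derivation:
val('i') = 9, val('h') = 8
Position k = 3, exponent = n-1-k = 3
B^3 mod M = 11^3 mod 101 = 18
Delta = (8 - 9) * 18 mod 101 = 83
New hash = (2 + 83) mod 101 = 85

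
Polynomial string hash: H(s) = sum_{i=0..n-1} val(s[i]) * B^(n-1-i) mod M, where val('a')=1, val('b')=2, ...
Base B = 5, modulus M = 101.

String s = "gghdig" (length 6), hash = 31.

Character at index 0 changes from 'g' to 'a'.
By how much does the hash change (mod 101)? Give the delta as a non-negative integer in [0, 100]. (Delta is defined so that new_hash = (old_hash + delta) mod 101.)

Answer: 36

Derivation:
Delta formula: (val(new) - val(old)) * B^(n-1-k) mod M
  val('a') - val('g') = 1 - 7 = -6
  B^(n-1-k) = 5^5 mod 101 = 95
  Delta = -6 * 95 mod 101 = 36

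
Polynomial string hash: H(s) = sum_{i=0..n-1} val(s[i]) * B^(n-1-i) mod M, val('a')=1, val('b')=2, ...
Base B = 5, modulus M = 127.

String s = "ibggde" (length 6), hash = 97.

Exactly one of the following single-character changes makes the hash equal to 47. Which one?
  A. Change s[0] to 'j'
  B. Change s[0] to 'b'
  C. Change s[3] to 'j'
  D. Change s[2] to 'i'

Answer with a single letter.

Option A: s[0]='i'->'j', delta=(10-9)*5^5 mod 127 = 77, hash=97+77 mod 127 = 47 <-- target
Option B: s[0]='i'->'b', delta=(2-9)*5^5 mod 127 = 96, hash=97+96 mod 127 = 66
Option C: s[3]='g'->'j', delta=(10-7)*5^2 mod 127 = 75, hash=97+75 mod 127 = 45
Option D: s[2]='g'->'i', delta=(9-7)*5^3 mod 127 = 123, hash=97+123 mod 127 = 93

Answer: A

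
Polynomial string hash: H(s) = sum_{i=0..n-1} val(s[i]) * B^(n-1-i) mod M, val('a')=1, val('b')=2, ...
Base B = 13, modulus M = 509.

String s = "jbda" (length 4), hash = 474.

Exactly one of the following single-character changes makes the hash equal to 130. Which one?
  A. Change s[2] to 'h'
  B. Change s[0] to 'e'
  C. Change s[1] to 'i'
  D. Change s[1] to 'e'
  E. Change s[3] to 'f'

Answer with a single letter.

Option A: s[2]='d'->'h', delta=(8-4)*13^1 mod 509 = 52, hash=474+52 mod 509 = 17
Option B: s[0]='j'->'e', delta=(5-10)*13^3 mod 509 = 213, hash=474+213 mod 509 = 178
Option C: s[1]='b'->'i', delta=(9-2)*13^2 mod 509 = 165, hash=474+165 mod 509 = 130 <-- target
Option D: s[1]='b'->'e', delta=(5-2)*13^2 mod 509 = 507, hash=474+507 mod 509 = 472
Option E: s[3]='a'->'f', delta=(6-1)*13^0 mod 509 = 5, hash=474+5 mod 509 = 479

Answer: C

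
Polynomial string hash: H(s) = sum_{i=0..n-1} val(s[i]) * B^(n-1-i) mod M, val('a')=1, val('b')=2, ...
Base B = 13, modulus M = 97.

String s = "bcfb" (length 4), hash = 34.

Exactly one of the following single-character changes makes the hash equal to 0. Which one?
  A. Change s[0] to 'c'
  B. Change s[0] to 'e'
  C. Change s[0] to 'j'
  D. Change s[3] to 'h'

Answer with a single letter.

Answer: A

Derivation:
Option A: s[0]='b'->'c', delta=(3-2)*13^3 mod 97 = 63, hash=34+63 mod 97 = 0 <-- target
Option B: s[0]='b'->'e', delta=(5-2)*13^3 mod 97 = 92, hash=34+92 mod 97 = 29
Option C: s[0]='b'->'j', delta=(10-2)*13^3 mod 97 = 19, hash=34+19 mod 97 = 53
Option D: s[3]='b'->'h', delta=(8-2)*13^0 mod 97 = 6, hash=34+6 mod 97 = 40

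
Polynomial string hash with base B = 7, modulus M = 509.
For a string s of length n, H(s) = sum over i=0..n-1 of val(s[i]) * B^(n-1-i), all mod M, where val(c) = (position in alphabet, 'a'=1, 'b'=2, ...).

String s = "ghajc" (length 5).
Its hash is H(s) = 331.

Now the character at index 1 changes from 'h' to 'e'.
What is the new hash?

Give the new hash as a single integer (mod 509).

val('h') = 8, val('e') = 5
Position k = 1, exponent = n-1-k = 3
B^3 mod M = 7^3 mod 509 = 343
Delta = (5 - 8) * 343 mod 509 = 498
New hash = (331 + 498) mod 509 = 320

Answer: 320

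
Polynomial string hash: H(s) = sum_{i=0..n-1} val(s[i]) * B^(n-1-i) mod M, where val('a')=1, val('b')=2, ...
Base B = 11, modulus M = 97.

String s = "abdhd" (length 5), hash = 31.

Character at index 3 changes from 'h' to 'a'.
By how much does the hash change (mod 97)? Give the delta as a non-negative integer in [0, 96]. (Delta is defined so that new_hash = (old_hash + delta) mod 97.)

Answer: 20

Derivation:
Delta formula: (val(new) - val(old)) * B^(n-1-k) mod M
  val('a') - val('h') = 1 - 8 = -7
  B^(n-1-k) = 11^1 mod 97 = 11
  Delta = -7 * 11 mod 97 = 20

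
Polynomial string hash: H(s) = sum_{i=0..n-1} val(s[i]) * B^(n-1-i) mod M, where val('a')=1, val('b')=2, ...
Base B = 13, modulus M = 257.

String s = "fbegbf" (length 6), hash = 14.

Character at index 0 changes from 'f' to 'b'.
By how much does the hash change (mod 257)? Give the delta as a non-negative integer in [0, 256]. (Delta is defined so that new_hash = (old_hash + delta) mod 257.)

Answer: 31

Derivation:
Delta formula: (val(new) - val(old)) * B^(n-1-k) mod M
  val('b') - val('f') = 2 - 6 = -4
  B^(n-1-k) = 13^5 mod 257 = 185
  Delta = -4 * 185 mod 257 = 31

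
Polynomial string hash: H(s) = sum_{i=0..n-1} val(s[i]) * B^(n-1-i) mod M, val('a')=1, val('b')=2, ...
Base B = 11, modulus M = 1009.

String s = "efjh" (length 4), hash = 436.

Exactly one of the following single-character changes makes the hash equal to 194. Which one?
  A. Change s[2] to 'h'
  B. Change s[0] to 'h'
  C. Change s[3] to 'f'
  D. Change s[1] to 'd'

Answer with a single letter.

Option A: s[2]='j'->'h', delta=(8-10)*11^1 mod 1009 = 987, hash=436+987 mod 1009 = 414
Option B: s[0]='e'->'h', delta=(8-5)*11^3 mod 1009 = 966, hash=436+966 mod 1009 = 393
Option C: s[3]='h'->'f', delta=(6-8)*11^0 mod 1009 = 1007, hash=436+1007 mod 1009 = 434
Option D: s[1]='f'->'d', delta=(4-6)*11^2 mod 1009 = 767, hash=436+767 mod 1009 = 194 <-- target

Answer: D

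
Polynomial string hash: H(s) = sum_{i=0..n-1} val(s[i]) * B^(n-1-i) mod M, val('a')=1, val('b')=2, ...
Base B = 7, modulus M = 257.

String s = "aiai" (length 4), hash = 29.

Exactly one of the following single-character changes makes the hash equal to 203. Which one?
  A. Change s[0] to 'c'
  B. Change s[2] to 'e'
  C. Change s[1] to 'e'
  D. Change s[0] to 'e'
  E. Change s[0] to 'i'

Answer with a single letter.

Answer: E

Derivation:
Option A: s[0]='a'->'c', delta=(3-1)*7^3 mod 257 = 172, hash=29+172 mod 257 = 201
Option B: s[2]='a'->'e', delta=(5-1)*7^1 mod 257 = 28, hash=29+28 mod 257 = 57
Option C: s[1]='i'->'e', delta=(5-9)*7^2 mod 257 = 61, hash=29+61 mod 257 = 90
Option D: s[0]='a'->'e', delta=(5-1)*7^3 mod 257 = 87, hash=29+87 mod 257 = 116
Option E: s[0]='a'->'i', delta=(9-1)*7^3 mod 257 = 174, hash=29+174 mod 257 = 203 <-- target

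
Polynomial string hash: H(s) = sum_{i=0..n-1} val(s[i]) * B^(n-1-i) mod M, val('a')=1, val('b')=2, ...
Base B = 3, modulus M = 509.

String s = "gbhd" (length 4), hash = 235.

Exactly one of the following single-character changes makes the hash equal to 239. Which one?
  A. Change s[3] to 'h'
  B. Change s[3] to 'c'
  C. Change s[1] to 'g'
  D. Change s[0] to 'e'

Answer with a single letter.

Option A: s[3]='d'->'h', delta=(8-4)*3^0 mod 509 = 4, hash=235+4 mod 509 = 239 <-- target
Option B: s[3]='d'->'c', delta=(3-4)*3^0 mod 509 = 508, hash=235+508 mod 509 = 234
Option C: s[1]='b'->'g', delta=(7-2)*3^2 mod 509 = 45, hash=235+45 mod 509 = 280
Option D: s[0]='g'->'e', delta=(5-7)*3^3 mod 509 = 455, hash=235+455 mod 509 = 181

Answer: A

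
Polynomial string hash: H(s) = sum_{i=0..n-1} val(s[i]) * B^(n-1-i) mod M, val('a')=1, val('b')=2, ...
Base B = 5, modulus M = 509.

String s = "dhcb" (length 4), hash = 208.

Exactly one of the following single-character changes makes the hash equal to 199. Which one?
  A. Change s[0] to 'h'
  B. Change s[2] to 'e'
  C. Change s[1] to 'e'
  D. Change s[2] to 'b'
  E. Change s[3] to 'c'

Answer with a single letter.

Option A: s[0]='d'->'h', delta=(8-4)*5^3 mod 509 = 500, hash=208+500 mod 509 = 199 <-- target
Option B: s[2]='c'->'e', delta=(5-3)*5^1 mod 509 = 10, hash=208+10 mod 509 = 218
Option C: s[1]='h'->'e', delta=(5-8)*5^2 mod 509 = 434, hash=208+434 mod 509 = 133
Option D: s[2]='c'->'b', delta=(2-3)*5^1 mod 509 = 504, hash=208+504 mod 509 = 203
Option E: s[3]='b'->'c', delta=(3-2)*5^0 mod 509 = 1, hash=208+1 mod 509 = 209

Answer: A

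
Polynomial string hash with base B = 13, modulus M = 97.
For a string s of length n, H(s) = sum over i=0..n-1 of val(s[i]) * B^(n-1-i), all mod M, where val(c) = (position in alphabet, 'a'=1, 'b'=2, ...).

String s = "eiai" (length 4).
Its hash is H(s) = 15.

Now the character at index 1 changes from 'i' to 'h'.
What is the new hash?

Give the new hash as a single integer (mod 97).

Answer: 40

Derivation:
val('i') = 9, val('h') = 8
Position k = 1, exponent = n-1-k = 2
B^2 mod M = 13^2 mod 97 = 72
Delta = (8 - 9) * 72 mod 97 = 25
New hash = (15 + 25) mod 97 = 40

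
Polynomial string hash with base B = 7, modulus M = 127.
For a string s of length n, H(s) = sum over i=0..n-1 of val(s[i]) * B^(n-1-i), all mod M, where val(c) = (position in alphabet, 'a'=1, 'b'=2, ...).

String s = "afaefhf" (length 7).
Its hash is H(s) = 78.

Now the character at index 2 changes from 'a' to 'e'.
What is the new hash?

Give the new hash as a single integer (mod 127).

val('a') = 1, val('e') = 5
Position k = 2, exponent = n-1-k = 4
B^4 mod M = 7^4 mod 127 = 115
Delta = (5 - 1) * 115 mod 127 = 79
New hash = (78 + 79) mod 127 = 30

Answer: 30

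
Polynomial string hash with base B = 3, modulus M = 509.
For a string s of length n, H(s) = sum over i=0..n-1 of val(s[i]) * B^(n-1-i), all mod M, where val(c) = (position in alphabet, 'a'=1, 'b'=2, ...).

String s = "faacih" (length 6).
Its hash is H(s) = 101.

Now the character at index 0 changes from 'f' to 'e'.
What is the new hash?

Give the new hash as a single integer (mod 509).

val('f') = 6, val('e') = 5
Position k = 0, exponent = n-1-k = 5
B^5 mod M = 3^5 mod 509 = 243
Delta = (5 - 6) * 243 mod 509 = 266
New hash = (101 + 266) mod 509 = 367

Answer: 367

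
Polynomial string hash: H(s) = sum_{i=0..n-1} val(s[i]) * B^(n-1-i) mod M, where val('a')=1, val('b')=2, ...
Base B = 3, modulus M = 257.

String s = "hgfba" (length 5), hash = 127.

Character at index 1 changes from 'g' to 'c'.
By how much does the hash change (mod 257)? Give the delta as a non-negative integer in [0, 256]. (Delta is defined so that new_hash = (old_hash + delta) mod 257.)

Delta formula: (val(new) - val(old)) * B^(n-1-k) mod M
  val('c') - val('g') = 3 - 7 = -4
  B^(n-1-k) = 3^3 mod 257 = 27
  Delta = -4 * 27 mod 257 = 149

Answer: 149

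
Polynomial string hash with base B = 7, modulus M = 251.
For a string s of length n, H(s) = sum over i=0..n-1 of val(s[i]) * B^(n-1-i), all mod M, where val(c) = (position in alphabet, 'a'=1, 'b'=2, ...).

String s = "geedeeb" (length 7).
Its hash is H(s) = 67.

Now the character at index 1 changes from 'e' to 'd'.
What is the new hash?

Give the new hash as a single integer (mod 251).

val('e') = 5, val('d') = 4
Position k = 1, exponent = n-1-k = 5
B^5 mod M = 7^5 mod 251 = 241
Delta = (4 - 5) * 241 mod 251 = 10
New hash = (67 + 10) mod 251 = 77

Answer: 77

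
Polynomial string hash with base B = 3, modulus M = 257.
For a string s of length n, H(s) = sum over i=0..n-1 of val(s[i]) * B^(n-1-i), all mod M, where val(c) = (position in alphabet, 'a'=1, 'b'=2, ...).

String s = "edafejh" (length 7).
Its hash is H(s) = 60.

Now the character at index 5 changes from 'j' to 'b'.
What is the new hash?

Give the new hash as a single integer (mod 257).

Answer: 36

Derivation:
val('j') = 10, val('b') = 2
Position k = 5, exponent = n-1-k = 1
B^1 mod M = 3^1 mod 257 = 3
Delta = (2 - 10) * 3 mod 257 = 233
New hash = (60 + 233) mod 257 = 36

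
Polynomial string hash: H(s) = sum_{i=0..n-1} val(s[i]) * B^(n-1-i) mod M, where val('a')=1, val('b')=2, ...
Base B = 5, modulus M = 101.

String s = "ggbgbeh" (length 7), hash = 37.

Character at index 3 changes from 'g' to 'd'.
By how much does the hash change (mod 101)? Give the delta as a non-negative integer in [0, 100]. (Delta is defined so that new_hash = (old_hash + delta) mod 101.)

Delta formula: (val(new) - val(old)) * B^(n-1-k) mod M
  val('d') - val('g') = 4 - 7 = -3
  B^(n-1-k) = 5^3 mod 101 = 24
  Delta = -3 * 24 mod 101 = 29

Answer: 29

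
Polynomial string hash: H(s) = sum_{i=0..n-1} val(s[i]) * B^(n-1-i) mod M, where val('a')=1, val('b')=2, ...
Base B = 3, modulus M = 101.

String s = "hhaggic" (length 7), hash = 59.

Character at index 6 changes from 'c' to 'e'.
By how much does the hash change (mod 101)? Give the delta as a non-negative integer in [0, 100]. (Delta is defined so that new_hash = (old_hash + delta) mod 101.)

Answer: 2

Derivation:
Delta formula: (val(new) - val(old)) * B^(n-1-k) mod M
  val('e') - val('c') = 5 - 3 = 2
  B^(n-1-k) = 3^0 mod 101 = 1
  Delta = 2 * 1 mod 101 = 2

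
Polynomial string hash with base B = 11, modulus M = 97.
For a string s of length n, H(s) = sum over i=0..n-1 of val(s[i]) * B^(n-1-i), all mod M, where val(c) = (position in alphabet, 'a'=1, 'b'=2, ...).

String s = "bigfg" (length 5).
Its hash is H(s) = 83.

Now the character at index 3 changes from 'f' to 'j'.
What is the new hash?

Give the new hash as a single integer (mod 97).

val('f') = 6, val('j') = 10
Position k = 3, exponent = n-1-k = 1
B^1 mod M = 11^1 mod 97 = 11
Delta = (10 - 6) * 11 mod 97 = 44
New hash = (83 + 44) mod 97 = 30

Answer: 30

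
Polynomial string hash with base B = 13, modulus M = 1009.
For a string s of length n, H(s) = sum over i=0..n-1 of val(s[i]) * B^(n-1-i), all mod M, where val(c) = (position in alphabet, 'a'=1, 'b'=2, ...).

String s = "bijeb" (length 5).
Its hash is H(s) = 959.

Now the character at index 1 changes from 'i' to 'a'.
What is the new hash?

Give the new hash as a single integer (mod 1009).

val('i') = 9, val('a') = 1
Position k = 1, exponent = n-1-k = 3
B^3 mod M = 13^3 mod 1009 = 179
Delta = (1 - 9) * 179 mod 1009 = 586
New hash = (959 + 586) mod 1009 = 536

Answer: 536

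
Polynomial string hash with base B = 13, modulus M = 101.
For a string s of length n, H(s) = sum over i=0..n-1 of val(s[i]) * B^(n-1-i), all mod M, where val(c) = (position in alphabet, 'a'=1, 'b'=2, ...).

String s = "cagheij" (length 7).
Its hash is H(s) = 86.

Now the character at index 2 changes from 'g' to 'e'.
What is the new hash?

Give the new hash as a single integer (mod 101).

val('g') = 7, val('e') = 5
Position k = 2, exponent = n-1-k = 4
B^4 mod M = 13^4 mod 101 = 79
Delta = (5 - 7) * 79 mod 101 = 44
New hash = (86 + 44) mod 101 = 29

Answer: 29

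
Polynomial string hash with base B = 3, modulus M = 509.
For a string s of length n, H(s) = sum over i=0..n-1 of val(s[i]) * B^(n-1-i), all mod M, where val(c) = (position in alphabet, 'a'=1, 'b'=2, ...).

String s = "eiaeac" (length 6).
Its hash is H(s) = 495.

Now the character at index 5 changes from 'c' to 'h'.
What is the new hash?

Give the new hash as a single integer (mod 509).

Answer: 500

Derivation:
val('c') = 3, val('h') = 8
Position k = 5, exponent = n-1-k = 0
B^0 mod M = 3^0 mod 509 = 1
Delta = (8 - 3) * 1 mod 509 = 5
New hash = (495 + 5) mod 509 = 500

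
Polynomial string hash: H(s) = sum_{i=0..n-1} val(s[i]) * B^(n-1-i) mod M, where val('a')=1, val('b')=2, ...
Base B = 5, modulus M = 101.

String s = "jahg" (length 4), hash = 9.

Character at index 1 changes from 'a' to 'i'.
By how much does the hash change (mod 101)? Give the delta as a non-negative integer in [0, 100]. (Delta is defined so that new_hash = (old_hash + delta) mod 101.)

Answer: 99

Derivation:
Delta formula: (val(new) - val(old)) * B^(n-1-k) mod M
  val('i') - val('a') = 9 - 1 = 8
  B^(n-1-k) = 5^2 mod 101 = 25
  Delta = 8 * 25 mod 101 = 99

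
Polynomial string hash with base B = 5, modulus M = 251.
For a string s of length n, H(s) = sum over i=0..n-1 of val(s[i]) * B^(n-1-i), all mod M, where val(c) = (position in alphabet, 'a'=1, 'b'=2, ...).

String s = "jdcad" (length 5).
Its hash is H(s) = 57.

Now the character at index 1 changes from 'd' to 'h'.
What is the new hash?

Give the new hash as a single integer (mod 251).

val('d') = 4, val('h') = 8
Position k = 1, exponent = n-1-k = 3
B^3 mod M = 5^3 mod 251 = 125
Delta = (8 - 4) * 125 mod 251 = 249
New hash = (57 + 249) mod 251 = 55

Answer: 55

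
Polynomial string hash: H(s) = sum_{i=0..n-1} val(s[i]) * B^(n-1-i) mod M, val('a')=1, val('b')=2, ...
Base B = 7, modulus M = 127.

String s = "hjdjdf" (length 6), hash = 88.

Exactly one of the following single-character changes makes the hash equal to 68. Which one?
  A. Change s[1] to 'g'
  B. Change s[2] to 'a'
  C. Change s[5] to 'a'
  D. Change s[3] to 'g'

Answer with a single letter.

Option A: s[1]='j'->'g', delta=(7-10)*7^4 mod 127 = 36, hash=88+36 mod 127 = 124
Option B: s[2]='d'->'a', delta=(1-4)*7^3 mod 127 = 114, hash=88+114 mod 127 = 75
Option C: s[5]='f'->'a', delta=(1-6)*7^0 mod 127 = 122, hash=88+122 mod 127 = 83
Option D: s[3]='j'->'g', delta=(7-10)*7^2 mod 127 = 107, hash=88+107 mod 127 = 68 <-- target

Answer: D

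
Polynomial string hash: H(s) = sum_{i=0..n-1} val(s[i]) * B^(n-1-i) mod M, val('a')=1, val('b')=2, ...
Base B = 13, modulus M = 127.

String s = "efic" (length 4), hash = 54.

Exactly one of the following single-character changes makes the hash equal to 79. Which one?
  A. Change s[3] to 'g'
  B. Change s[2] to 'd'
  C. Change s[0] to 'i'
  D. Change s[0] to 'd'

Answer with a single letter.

Option A: s[3]='c'->'g', delta=(7-3)*13^0 mod 127 = 4, hash=54+4 mod 127 = 58
Option B: s[2]='i'->'d', delta=(4-9)*13^1 mod 127 = 62, hash=54+62 mod 127 = 116
Option C: s[0]='e'->'i', delta=(9-5)*13^3 mod 127 = 25, hash=54+25 mod 127 = 79 <-- target
Option D: s[0]='e'->'d', delta=(4-5)*13^3 mod 127 = 89, hash=54+89 mod 127 = 16

Answer: C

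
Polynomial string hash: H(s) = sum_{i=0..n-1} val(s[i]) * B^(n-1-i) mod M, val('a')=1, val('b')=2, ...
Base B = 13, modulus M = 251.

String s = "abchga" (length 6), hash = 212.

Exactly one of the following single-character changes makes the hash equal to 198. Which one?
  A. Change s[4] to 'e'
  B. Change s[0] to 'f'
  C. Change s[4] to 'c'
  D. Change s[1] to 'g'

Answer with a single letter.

Answer: D

Derivation:
Option A: s[4]='g'->'e', delta=(5-7)*13^1 mod 251 = 225, hash=212+225 mod 251 = 186
Option B: s[0]='a'->'f', delta=(6-1)*13^5 mod 251 = 69, hash=212+69 mod 251 = 30
Option C: s[4]='g'->'c', delta=(3-7)*13^1 mod 251 = 199, hash=212+199 mod 251 = 160
Option D: s[1]='b'->'g', delta=(7-2)*13^4 mod 251 = 237, hash=212+237 mod 251 = 198 <-- target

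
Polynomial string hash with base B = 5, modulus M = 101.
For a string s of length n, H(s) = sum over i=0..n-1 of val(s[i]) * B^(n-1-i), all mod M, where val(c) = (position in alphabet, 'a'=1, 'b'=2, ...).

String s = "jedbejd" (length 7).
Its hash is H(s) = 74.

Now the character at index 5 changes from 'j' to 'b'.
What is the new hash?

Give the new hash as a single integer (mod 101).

val('j') = 10, val('b') = 2
Position k = 5, exponent = n-1-k = 1
B^1 mod M = 5^1 mod 101 = 5
Delta = (2 - 10) * 5 mod 101 = 61
New hash = (74 + 61) mod 101 = 34

Answer: 34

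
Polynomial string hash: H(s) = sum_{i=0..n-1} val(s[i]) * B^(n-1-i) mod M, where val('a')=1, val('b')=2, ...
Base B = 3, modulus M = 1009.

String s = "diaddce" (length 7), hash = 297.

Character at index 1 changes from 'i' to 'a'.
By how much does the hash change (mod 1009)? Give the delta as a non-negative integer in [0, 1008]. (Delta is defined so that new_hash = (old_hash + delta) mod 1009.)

Delta formula: (val(new) - val(old)) * B^(n-1-k) mod M
  val('a') - val('i') = 1 - 9 = -8
  B^(n-1-k) = 3^5 mod 1009 = 243
  Delta = -8 * 243 mod 1009 = 74

Answer: 74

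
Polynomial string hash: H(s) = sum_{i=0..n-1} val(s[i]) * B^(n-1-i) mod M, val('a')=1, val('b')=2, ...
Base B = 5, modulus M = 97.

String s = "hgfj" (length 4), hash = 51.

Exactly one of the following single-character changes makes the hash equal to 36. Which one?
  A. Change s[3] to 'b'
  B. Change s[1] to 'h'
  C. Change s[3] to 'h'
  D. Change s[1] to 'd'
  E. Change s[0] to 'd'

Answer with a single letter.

Answer: E

Derivation:
Option A: s[3]='j'->'b', delta=(2-10)*5^0 mod 97 = 89, hash=51+89 mod 97 = 43
Option B: s[1]='g'->'h', delta=(8-7)*5^2 mod 97 = 25, hash=51+25 mod 97 = 76
Option C: s[3]='j'->'h', delta=(8-10)*5^0 mod 97 = 95, hash=51+95 mod 97 = 49
Option D: s[1]='g'->'d', delta=(4-7)*5^2 mod 97 = 22, hash=51+22 mod 97 = 73
Option E: s[0]='h'->'d', delta=(4-8)*5^3 mod 97 = 82, hash=51+82 mod 97 = 36 <-- target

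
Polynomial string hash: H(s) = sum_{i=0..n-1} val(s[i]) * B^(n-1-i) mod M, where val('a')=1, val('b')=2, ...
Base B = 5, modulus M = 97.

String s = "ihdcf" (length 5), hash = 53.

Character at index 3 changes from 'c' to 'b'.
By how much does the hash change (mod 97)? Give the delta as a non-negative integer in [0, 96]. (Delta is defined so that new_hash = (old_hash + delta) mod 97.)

Answer: 92

Derivation:
Delta formula: (val(new) - val(old)) * B^(n-1-k) mod M
  val('b') - val('c') = 2 - 3 = -1
  B^(n-1-k) = 5^1 mod 97 = 5
  Delta = -1 * 5 mod 97 = 92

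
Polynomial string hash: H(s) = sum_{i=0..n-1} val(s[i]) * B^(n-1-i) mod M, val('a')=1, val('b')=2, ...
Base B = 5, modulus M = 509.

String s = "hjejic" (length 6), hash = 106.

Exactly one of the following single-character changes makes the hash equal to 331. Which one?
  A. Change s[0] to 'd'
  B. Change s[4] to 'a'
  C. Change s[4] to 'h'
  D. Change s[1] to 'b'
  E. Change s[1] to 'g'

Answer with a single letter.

Option A: s[0]='h'->'d', delta=(4-8)*5^5 mod 509 = 225, hash=106+225 mod 509 = 331 <-- target
Option B: s[4]='i'->'a', delta=(1-9)*5^1 mod 509 = 469, hash=106+469 mod 509 = 66
Option C: s[4]='i'->'h', delta=(8-9)*5^1 mod 509 = 504, hash=106+504 mod 509 = 101
Option D: s[1]='j'->'b', delta=(2-10)*5^4 mod 509 = 90, hash=106+90 mod 509 = 196
Option E: s[1]='j'->'g', delta=(7-10)*5^4 mod 509 = 161, hash=106+161 mod 509 = 267

Answer: A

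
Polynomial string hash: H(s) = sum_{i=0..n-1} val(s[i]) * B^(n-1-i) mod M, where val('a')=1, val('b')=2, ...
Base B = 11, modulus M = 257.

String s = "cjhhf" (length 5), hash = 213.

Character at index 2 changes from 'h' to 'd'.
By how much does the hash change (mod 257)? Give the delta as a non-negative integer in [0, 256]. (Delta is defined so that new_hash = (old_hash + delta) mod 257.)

Delta formula: (val(new) - val(old)) * B^(n-1-k) mod M
  val('d') - val('h') = 4 - 8 = -4
  B^(n-1-k) = 11^2 mod 257 = 121
  Delta = -4 * 121 mod 257 = 30

Answer: 30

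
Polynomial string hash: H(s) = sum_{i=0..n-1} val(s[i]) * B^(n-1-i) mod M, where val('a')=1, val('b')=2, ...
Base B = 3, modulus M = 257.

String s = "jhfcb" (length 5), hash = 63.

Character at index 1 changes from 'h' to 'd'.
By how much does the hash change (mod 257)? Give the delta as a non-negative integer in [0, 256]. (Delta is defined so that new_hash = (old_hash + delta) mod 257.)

Delta formula: (val(new) - val(old)) * B^(n-1-k) mod M
  val('d') - val('h') = 4 - 8 = -4
  B^(n-1-k) = 3^3 mod 257 = 27
  Delta = -4 * 27 mod 257 = 149

Answer: 149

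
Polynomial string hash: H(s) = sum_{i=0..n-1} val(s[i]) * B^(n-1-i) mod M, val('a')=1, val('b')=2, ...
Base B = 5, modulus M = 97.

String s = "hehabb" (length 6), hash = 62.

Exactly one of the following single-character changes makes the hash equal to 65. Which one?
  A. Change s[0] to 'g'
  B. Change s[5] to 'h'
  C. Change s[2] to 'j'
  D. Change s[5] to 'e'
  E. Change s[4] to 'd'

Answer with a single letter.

Answer: D

Derivation:
Option A: s[0]='h'->'g', delta=(7-8)*5^5 mod 97 = 76, hash=62+76 mod 97 = 41
Option B: s[5]='b'->'h', delta=(8-2)*5^0 mod 97 = 6, hash=62+6 mod 97 = 68
Option C: s[2]='h'->'j', delta=(10-8)*5^3 mod 97 = 56, hash=62+56 mod 97 = 21
Option D: s[5]='b'->'e', delta=(5-2)*5^0 mod 97 = 3, hash=62+3 mod 97 = 65 <-- target
Option E: s[4]='b'->'d', delta=(4-2)*5^1 mod 97 = 10, hash=62+10 mod 97 = 72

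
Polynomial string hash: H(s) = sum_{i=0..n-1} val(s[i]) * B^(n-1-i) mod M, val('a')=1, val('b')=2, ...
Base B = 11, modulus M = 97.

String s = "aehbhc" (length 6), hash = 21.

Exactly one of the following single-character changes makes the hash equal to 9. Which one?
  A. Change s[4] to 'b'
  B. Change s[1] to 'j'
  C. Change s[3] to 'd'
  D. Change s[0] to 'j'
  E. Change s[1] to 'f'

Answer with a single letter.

Option A: s[4]='h'->'b', delta=(2-8)*11^1 mod 97 = 31, hash=21+31 mod 97 = 52
Option B: s[1]='e'->'j', delta=(10-5)*11^4 mod 97 = 67, hash=21+67 mod 97 = 88
Option C: s[3]='b'->'d', delta=(4-2)*11^2 mod 97 = 48, hash=21+48 mod 97 = 69
Option D: s[0]='a'->'j', delta=(10-1)*11^5 mod 97 = 85, hash=21+85 mod 97 = 9 <-- target
Option E: s[1]='e'->'f', delta=(6-5)*11^4 mod 97 = 91, hash=21+91 mod 97 = 15

Answer: D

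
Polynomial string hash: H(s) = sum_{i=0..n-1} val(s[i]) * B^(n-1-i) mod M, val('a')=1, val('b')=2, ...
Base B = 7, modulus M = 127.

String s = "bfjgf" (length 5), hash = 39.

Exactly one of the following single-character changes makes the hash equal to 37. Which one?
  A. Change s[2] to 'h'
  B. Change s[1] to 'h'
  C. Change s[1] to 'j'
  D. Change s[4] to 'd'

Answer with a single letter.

Answer: D

Derivation:
Option A: s[2]='j'->'h', delta=(8-10)*7^2 mod 127 = 29, hash=39+29 mod 127 = 68
Option B: s[1]='f'->'h', delta=(8-6)*7^3 mod 127 = 51, hash=39+51 mod 127 = 90
Option C: s[1]='f'->'j', delta=(10-6)*7^3 mod 127 = 102, hash=39+102 mod 127 = 14
Option D: s[4]='f'->'d', delta=(4-6)*7^0 mod 127 = 125, hash=39+125 mod 127 = 37 <-- target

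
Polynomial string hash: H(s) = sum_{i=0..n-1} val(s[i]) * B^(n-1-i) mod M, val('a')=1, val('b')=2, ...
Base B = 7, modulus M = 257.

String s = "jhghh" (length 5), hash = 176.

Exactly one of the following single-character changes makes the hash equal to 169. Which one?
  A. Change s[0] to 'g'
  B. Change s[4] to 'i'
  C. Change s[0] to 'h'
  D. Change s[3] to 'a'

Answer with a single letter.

Option A: s[0]='j'->'g', delta=(7-10)*7^4 mod 257 = 250, hash=176+250 mod 257 = 169 <-- target
Option B: s[4]='h'->'i', delta=(9-8)*7^0 mod 257 = 1, hash=176+1 mod 257 = 177
Option C: s[0]='j'->'h', delta=(8-10)*7^4 mod 257 = 81, hash=176+81 mod 257 = 0
Option D: s[3]='h'->'a', delta=(1-8)*7^1 mod 257 = 208, hash=176+208 mod 257 = 127

Answer: A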